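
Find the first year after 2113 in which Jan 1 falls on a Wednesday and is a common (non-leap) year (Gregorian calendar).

2121

Jan 1 advances by 2 weekdays after a leap year and by 1 after a common year.
2113: Jan 1 is Sunday.
2114: Monday
2115: Tuesday
2116: Wednesday (leap)
2117: Friday
2118: Saturday
2119: Sunday
2120: Monday (leap)
2121: Wednesday
2121 begins on a Wednesday and is a common year.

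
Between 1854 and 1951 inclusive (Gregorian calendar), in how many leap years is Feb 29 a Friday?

3

Leap years in 1854–1951: 23 of them.
Feb 29 weekday advances by 5 (mod 7) from one leap year to the next four years later (or differs when a century non-leap intervenes).
Leap-day weekdays: 1856:Fri✓ 1860:Wed 1864:Mon 1868:Sat 1872:Thu 1876:Tue 1880:Sun 1884:Fri✓ 1888:Wed 1892:Mon 1896:Sat 1904:Mon 1908:Sat 1912:Thu 1916:Tue 1920:Sun 1924:Fri✓ 1928:Wed 1932:Mon 1936:Sat 1940:Thu 1944:Tue 1948:Sun
Friday: 1856, 1884, 1924 → 3.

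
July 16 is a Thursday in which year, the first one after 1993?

From one year to the next, a fixed date's weekday advances by 1, or by 2 when a Feb 29 lies between the two dates.
1993: July 16 is Friday.
1994: Saturday (+1)
1995: Sunday (+1)
1996: Tuesday (+2)
1997: Wednesday (+1)
1998: Thursday (+1)
July 16 falls on a Thursday in 1998.

1998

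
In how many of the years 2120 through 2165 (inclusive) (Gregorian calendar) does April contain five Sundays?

April has 30 days; it has five Sundays when Sunday falls among the first (month-length − 28) days — i.e. when April 1 is one of Sunday/Saturday.
April 1 by year: 2120:Mon 2121:Tue 2122:Wed 2123:Thu 2124:Sat✓ 2125:Sun✓ 2126:Mon 2127:Tue 2128:Thu 2129:Fri 2130:Sat✓ 2131:Sun✓ 2132:Tue 2133:Wed 2134:Thu …(16 more)… 2151:Thu 2152:Sat✓ 2153:Sun✓ 2154:Mon 2155:Tue 2156:Thu 2157:Fri 2158:Sat✓ 2159:Sun✓ 2160:Tue 2161:Wed 2162:Thu 2163:Fri 2164:Sun✓ 2165:Mon
Years with five Sundays: 2124, 2125, 2130, 2131, 2136, 2141, 2142, 2147, 2152, 2153, 2158, 2159, 2164 → 13.

13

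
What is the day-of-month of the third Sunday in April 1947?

20

April 1, 1947 is a Tuesday, so the first Sunday is the 6th.
The third Sunday is 6 + 14 = 20.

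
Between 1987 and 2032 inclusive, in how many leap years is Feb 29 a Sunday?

Leap years in 1987–2032: 12 of them.
Feb 29 weekday advances by 5 (mod 7) from one leap year to the next four years later (or differs when a century non-leap intervenes).
Leap-day weekdays: 1988:Mon 1992:Sat 1996:Thu 2000:Tue 2004:Sun✓ 2008:Fri 2012:Wed 2016:Mon 2020:Sat 2024:Thu 2028:Tue 2032:Sun✓
Sunday: 2004, 2032 → 2.

2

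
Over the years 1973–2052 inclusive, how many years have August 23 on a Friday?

12

Track August 23's weekday year by year (advancing +1, or +2 across a Feb 29):
  1973: Thu  1974: Fri (+1) ✓  1975: Sat (+1)  1976: Mon (+2)  1977: Tue (+1)
  1978: Wed (+1)  1979: Thu (+1)  1980: Sat (+2)  1981: Sun (+1)  1982: Mon (+1)
  1983: Tue (+1)  1984: Thu (+2)  1985: Fri (+1) ✓  1986: Sat (+1)  … (52 more years) …
  2039: Tue (+1)  2040: Thu (+2)  2041: Fri (+1) ✓  2042: Sat (+1)  2043: Sun (+1)
  2044: Tue (+2)  2045: Wed (+1)  2046: Thu (+1)  2047: Fri (+1) ✓  2048: Sun (+2)
  2049: Mon (+1)  2050: Tue (+1)  2051: Wed (+1)  2052: Fri (+2) ✓
Friday years: 1974, 1985, 1991, 1996, 2002, 2013, 2019, 2024, 2030, 2041, 2047, 2052 — 12 in total.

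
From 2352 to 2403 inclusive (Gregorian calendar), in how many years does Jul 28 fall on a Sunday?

Track Jul 28's weekday year by year (advancing +1, or +2 across a Feb 29):
  2352: Mon  2353: Tue (+1)  2354: Wed (+1)  2355: Thu (+1)  2356: Sat (+2)
  2357: Sun (+1) ✓  2358: Mon (+1)  2359: Tue (+1)  2360: Thu (+2)  2361: Fri (+1)
  2362: Sat (+1)  2363: Sun (+1) ✓  2364: Tue (+2)  2365: Wed (+1)  … (24 more years) …
  2390: Sat (+1)  2391: Sun (+1) ✓  2392: Tue (+2)  2393: Wed (+1)  2394: Thu (+1)
  2395: Fri (+1)  2396: Sun (+2) ✓  2397: Mon (+1)  2398: Tue (+1)  2399: Wed (+1)
  2400: Fri (+2)  2401: Sat (+1)  2402: Sun (+1) ✓  2403: Mon (+1)
Sunday years: 2357, 2363, 2368, 2374, 2385, 2391, 2396, 2402 — 8 in total.

8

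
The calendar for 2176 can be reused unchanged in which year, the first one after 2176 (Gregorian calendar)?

2216

Two years share a calendar iff Jan 1 falls on the same weekday and both are leap or both are common. 2176: Jan 1 is Monday, leap year.
2177: Jan 1 Wednesday, common
2178: Jan 1 Thursday, common
2179: Jan 1 Friday, common
2180: Jan 1 Saturday, leap
2181: Jan 1 Monday, common
2182: Jan 1 Tuesday, common
2183: Jan 1 Wednesday, common
2184: Jan 1 Thursday, leap
2185: Jan 1 Saturday, common
2186: Jan 1 Sunday, common
2187: Jan 1 Monday, common
2188: Jan 1 Tuesday, leap
2189: Jan 1 Thursday, common
2190: Jan 1 Friday, common
2191: Jan 1 Saturday, common
2192: Jan 1 Sunday, leap
2193: Jan 1 Tuesday, common
2194: Jan 1 Wednesday, common
2195: Jan 1 Thursday, common
2196: Jan 1 Friday, leap
2197: Jan 1 Sunday, common
2198: Jan 1 Monday, common
2199: Jan 1 Tuesday, common
2200: Jan 1 Wednesday, common
2201: Jan 1 Thursday, common
2202: Jan 1 Friday, common
2203: Jan 1 Saturday, common
2204: Jan 1 Sunday, leap
2205: Jan 1 Tuesday, common
2206: Jan 1 Wednesday, common
2207: Jan 1 Thursday, common
2208: Jan 1 Friday, leap
2209: Jan 1 Sunday, common
2210: Jan 1 Monday, common
2211: Jan 1 Tuesday, common
2212: Jan 1 Wednesday, leap
2213: Jan 1 Friday, common
2214: Jan 1 Saturday, common
2215: Jan 1 Sunday, common
2216: Jan 1 Monday, leap
2216 matches on both conditions.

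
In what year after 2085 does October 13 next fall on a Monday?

2087

From one year to the next, a fixed date's weekday advances by 1, or by 2 when a Feb 29 lies between the two dates.
2085: October 13 is Saturday.
2086: Sunday (+1)
2087: Monday (+1)
October 13 falls on a Monday in 2087.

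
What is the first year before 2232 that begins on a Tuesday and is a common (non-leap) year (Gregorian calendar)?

Jan 1 advances by 2 weekdays after a leap year and by 1 after a common year.
2232: Jan 1 is Sunday (leap).
2231: Saturday
2230: Friday
2229: Thursday
2228: Tuesday (leap)
2227: Monday
2226: Sunday
2225: Saturday
2224: Thursday (leap)
2223: Wednesday
2222: Tuesday
2222 begins on a Tuesday and is a common year.

2222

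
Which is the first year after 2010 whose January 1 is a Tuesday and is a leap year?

Jan 1 advances by 2 weekdays after a leap year and by 1 after a common year.
2010: Jan 1 is Friday.
2011: Saturday
2012: Sunday (leap)
2013: Tuesday
2014: Wednesday
2015: Thursday
2016: Friday (leap)
2017: Sunday
2018: Monday
2019: Tuesday
2020: Wednesday (leap)
2021: Friday
2022: Saturday
2023: Sunday
2024: Monday (leap)
2025: Wednesday
2026: Thursday
2027: Friday
2028: Saturday (leap)
2029: Monday
2030: Tuesday
2031: Wednesday
2032: Thursday (leap)
2033: Saturday
2034: Sunday
2035: Monday
2036: Tuesday (leap)
2036 begins on a Tuesday and is a leap year.

2036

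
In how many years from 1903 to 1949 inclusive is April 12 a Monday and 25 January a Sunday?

2

Check each year's weekday for April 12 and 25 January:
  1903: Sun/Sun  1904: Tue/Mon  1905: Wed/Wed  1906: Thu/Thu  1907: Fri/Fri  1908: Sun/Sat  1909: Mon/Mon  1910: Tue/Tue  1911: Wed/Wed  1912: Fri/Thu  1913: Sat/Sat  1914: Sun/Sun  1915: Mon/Mon  1916: Wed/Tue  …(19 more)…  1936: Sun/Sat  1937: Mon/Mon  1938: Tue/Tue  1939: Wed/Wed  1940: Fri/Thu  1941: Sat/Sat  1942: Sun/Sun  1943: Mon/Mon  1944: Wed/Tue  1945: Thu/Thu  1946: Fri/Fri  1947: Sat/Sat  1948: Mon/Sun ✓  1949: Tue/Tue
Both conditions hold in: 1920, 1948 — 2.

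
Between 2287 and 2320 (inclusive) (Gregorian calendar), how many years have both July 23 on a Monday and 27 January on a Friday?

1

Check each year's weekday for July 23 and 27 January:
  2287: Sat/Thu  2288: Mon/Fri ✓  2289: Tue/Sun  2290: Wed/Mon  2291: Thu/Tue  2292: Sat/Wed  2293: Sun/Fri  2294: Mon/Sat  2295: Tue/Sun  2296: Thu/Mon  2297: Fri/Wed  2298: Sat/Thu  2299: Sun/Fri  2300: Mon/Sat  …(6 more)…  2307: Tue/Sun  2308: Thu/Mon  2309: Fri/Wed  2310: Sat/Thu  2311: Sun/Fri  2312: Tue/Sat  2313: Wed/Mon  2314: Thu/Tue  2315: Fri/Wed  2316: Sun/Thu  2317: Mon/Sat  2318: Tue/Sun  2319: Wed/Mon  2320: Fri/Tue
Both conditions hold in: 2288 — 1.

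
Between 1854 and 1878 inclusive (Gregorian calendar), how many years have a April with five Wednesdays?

7

April has 30 days; it has five Wednesdays when Wednesday falls among the first (month-length − 28) days — i.e. when April 1 is one of Wednesday/Tuesday.
April 1 by year: 1854:Sat 1855:Sun 1856:Tue✓ 1857:Wed✓ 1858:Thu 1859:Fri 1860:Sun 1861:Mon 1862:Tue✓ 1863:Wed✓ 1864:Fri 1865:Sat 1866:Sun 1867:Mon 1868:Wed✓ 1869:Thu 1870:Fri 1871:Sat 1872:Mon 1873:Tue✓ 1874:Wed✓ 1875:Thu 1876:Sat 1877:Sun 1878:Mon
Years with five Wednesdays: 1856, 1857, 1862, 1863, 1868, 1873, 1874 → 7.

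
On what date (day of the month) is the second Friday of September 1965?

September 1, 1965 is a Wednesday, so the first Friday is the 3rd.
The second Friday is 3 + 7 = 10.

10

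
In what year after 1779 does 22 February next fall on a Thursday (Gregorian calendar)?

From one year to the next, a fixed date's weekday advances by 1, or by 2 when a Feb 29 lies between the two dates.
1779: February 22 is Monday.
1780: Tuesday (+1)
1781: Thursday (+2)
22 February falls on a Thursday in 1781.

1781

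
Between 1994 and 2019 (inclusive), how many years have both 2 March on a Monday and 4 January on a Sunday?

Check each year's weekday for 2 March and 4 January:
  1994: Wed/Tue  1995: Thu/Wed  1996: Sat/Thu  1997: Sun/Sat  1998: Mon/Sun ✓  1999: Tue/Mon  2000: Thu/Tue  2001: Fri/Thu  2002: Sat/Fri  2003: Sun/Sat  2004: Tue/Sun  2005: Wed/Tue  2006: Thu/Wed  2007: Fri/Thu  2008: Sun/Fri  2009: Mon/Sun ✓  2010: Tue/Mon  2011: Wed/Tue  2012: Fri/Wed  2013: Sat/Fri  2014: Sun/Sat  2015: Mon/Sun ✓  2016: Wed/Mon  2017: Thu/Wed  2018: Fri/Thu  2019: Sat/Fri
Both conditions hold in: 1998, 2009, 2015 — 3.

3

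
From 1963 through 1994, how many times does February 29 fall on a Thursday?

1

Leap years in 1963–1994: 8 of them.
Feb 29 weekday advances by 5 (mod 7) from one leap year to the next four years later (or differs when a century non-leap intervenes).
Leap-day weekdays: 1964:Sat 1968:Thu✓ 1972:Tue 1976:Sun 1980:Fri 1984:Wed 1988:Mon 1992:Sat
Thursday: 1968 → 1.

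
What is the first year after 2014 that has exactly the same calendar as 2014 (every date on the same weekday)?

2025

Two years share a calendar iff Jan 1 falls on the same weekday and both are leap or both are common. 2014: Jan 1 is Wednesday, common year.
2015: Jan 1 Thursday, common
2016: Jan 1 Friday, leap
2017: Jan 1 Sunday, common
2018: Jan 1 Monday, common
2019: Jan 1 Tuesday, common
2020: Jan 1 Wednesday, leap
2021: Jan 1 Friday, common
2022: Jan 1 Saturday, common
2023: Jan 1 Sunday, common
2024: Jan 1 Monday, leap
2025: Jan 1 Wednesday, common
2025 matches on both conditions.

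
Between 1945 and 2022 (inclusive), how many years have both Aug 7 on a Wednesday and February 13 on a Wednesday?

9

Check each year's weekday for Aug 7 and February 13:
  1945: Tue/Tue  1946: Wed/Wed ✓  1947: Thu/Thu  1948: Sat/Fri  1949: Sun/Sun  1950: Mon/Mon  1951: Tue/Tue  1952: Thu/Wed  1953: Fri/Fri  1954: Sat/Sat  1955: Sun/Sun  1956: Tue/Mon  1957: Wed/Wed ✓  1958: Thu/Thu  …(50 more)…  2009: Fri/Fri  2010: Sat/Sat  2011: Sun/Sun  2012: Tue/Mon  2013: Wed/Wed ✓  2014: Thu/Thu  2015: Fri/Fri  2016: Sun/Sat  2017: Mon/Mon  2018: Tue/Tue  2019: Wed/Wed ✓  2020: Fri/Thu  2021: Sat/Sat  2022: Sun/Sun
Both conditions hold in: 1946, 1957, 1963, 1974, 1985, 1991, 2002, 2013, 2019 — 9.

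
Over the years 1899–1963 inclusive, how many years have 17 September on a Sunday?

Track 17 September's weekday year by year (advancing +1, or +2 across a Feb 29):
  1899: Sun ✓  1900: Mon (+1)  1901: Tue (+1)  1902: Wed (+1)  1903: Thu (+1)
  1904: Sat (+2)  1905: Sun (+1) ✓  1906: Mon (+1)  1907: Tue (+1)  1908: Thu (+2)
  1909: Fri (+1)  1910: Sat (+1)  1911: Sun (+1) ✓  1912: Tue (+2)  … (37 more years) …
  1950: Sun (+1) ✓  1951: Mon (+1)  1952: Wed (+2)  1953: Thu (+1)  1954: Fri (+1)
  1955: Sat (+1)  1956: Mon (+2)  1957: Tue (+1)  1958: Wed (+1)  1959: Thu (+1)
  1960: Sat (+2)  1961: Sun (+1) ✓  1962: Mon (+1)  1963: Tue (+1)
Sunday years: 1899, 1905, 1911, 1916, 1922, 1933, 1939, 1944, 1950, 1961 — 10 in total.

10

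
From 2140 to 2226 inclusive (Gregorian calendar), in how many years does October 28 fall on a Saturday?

13

Track October 28's weekday year by year (advancing +1, or +2 across a Feb 29):
  2140: Fri  2141: Sat (+1) ✓  2142: Sun (+1)  2143: Mon (+1)  2144: Wed (+2)
  2145: Thu (+1)  2146: Fri (+1)  2147: Sat (+1) ✓  2148: Mon (+2)  2149: Tue (+1)
  2150: Wed (+1)  2151: Thu (+1)  2152: Sat (+2) ✓  2153: Sun (+1)  … (59 more years) …
  2213: Thu (+1)  2214: Fri (+1)  2215: Sat (+1) ✓  2216: Mon (+2)  2217: Tue (+1)
  2218: Wed (+1)  2219: Thu (+1)  2220: Sat (+2) ✓  2221: Sun (+1)  2222: Mon (+1)
  2223: Tue (+1)  2224: Thu (+2)  2225: Fri (+1)  2226: Sat (+1) ✓
Saturday years: 2141, 2147, 2152, 2158, 2169, 2175, 2180, 2186, 2197, 2209, 2215, 2220, 2226 — 13 in total.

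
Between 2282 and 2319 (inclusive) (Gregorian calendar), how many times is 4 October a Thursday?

6

Track 4 October's weekday year by year (advancing +1, or +2 across a Feb 29):
  2282: Wed  2283: Thu (+1) ✓  2284: Sat (+2)  2285: Sun (+1)  2286: Mon (+1)
  2287: Tue (+1)  2288: Thu (+2) ✓  2289: Fri (+1)  2290: Sat (+1)  2291: Sun (+1)
  2292: Tue (+2)  2293: Wed (+1)  2294: Thu (+1) ✓  2295: Fri (+1)  … (10 more years) …
  2306: Thu (+1) ✓  2307: Fri (+1)  2308: Sun (+2)  2309: Mon (+1)  2310: Tue (+1)
  2311: Wed (+1)  2312: Fri (+2)  2313: Sat (+1)  2314: Sun (+1)  2315: Mon (+1)
  2316: Wed (+2)  2317: Thu (+1) ✓  2318: Fri (+1)  2319: Sat (+1)
Thursday years: 2283, 2288, 2294, 2300, 2306, 2317 — 6 in total.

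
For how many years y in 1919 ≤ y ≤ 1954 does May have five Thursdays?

May has 31 days; it has five Thursdays when Thursday falls among the first (month-length − 28) days — i.e. when May 1 is one of Thursday/Wednesday/Tuesday.
May 1 by year: 1919:Thu✓ 1920:Sat 1921:Sun 1922:Mon 1923:Tue✓ 1924:Thu✓ 1925:Fri 1926:Sat 1927:Sun 1928:Tue✓ 1929:Wed✓ 1930:Thu✓ 1931:Fri 1932:Sun 1933:Mon …(6 more)… 1940:Wed✓ 1941:Thu✓ 1942:Fri 1943:Sat 1944:Mon 1945:Tue✓ 1946:Wed✓ 1947:Thu✓ 1948:Sat 1949:Sun 1950:Mon 1951:Tue✓ 1952:Thu✓ 1953:Fri 1954:Sat
Years with five Thursdays: 1919, 1923, 1924, 1928, 1929, 1930, 1934, 1935, 1940, 1941, 1945, 1946, 1947, 1951, 1952 → 15.

15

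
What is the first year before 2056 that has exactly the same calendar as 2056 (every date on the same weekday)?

Two years share a calendar iff Jan 1 falls on the same weekday and both are leap or both are common. 2056: Jan 1 is Saturday, leap year.
2055: Jan 1 Friday, common
2054: Jan 1 Thursday, common
2053: Jan 1 Wednesday, common
2052: Jan 1 Monday, leap
2051: Jan 1 Sunday, common
2050: Jan 1 Saturday, common
2049: Jan 1 Friday, common
2048: Jan 1 Wednesday, leap
2047: Jan 1 Tuesday, common
2046: Jan 1 Monday, common
2045: Jan 1 Sunday, common
2044: Jan 1 Friday, leap
2043: Jan 1 Thursday, common
2042: Jan 1 Wednesday, common
2041: Jan 1 Tuesday, common
2040: Jan 1 Sunday, leap
2039: Jan 1 Saturday, common
2038: Jan 1 Friday, common
2037: Jan 1 Thursday, common
2036: Jan 1 Tuesday, leap
2035: Jan 1 Monday, common
2034: Jan 1 Sunday, common
2033: Jan 1 Saturday, common
2032: Jan 1 Thursday, leap
2031: Jan 1 Wednesday, common
2030: Jan 1 Tuesday, common
2029: Jan 1 Monday, common
2028: Jan 1 Saturday, leap
2028 matches on both conditions.

2028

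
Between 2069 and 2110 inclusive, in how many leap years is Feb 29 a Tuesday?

1

Leap years in 2069–2110: 9 of them.
Feb 29 weekday advances by 5 (mod 7) from one leap year to the next four years later (or differs when a century non-leap intervenes).
Leap-day weekdays: 2072:Mon 2076:Sat 2080:Thu 2084:Tue✓ 2088:Sun 2092:Fri 2096:Wed 2104:Fri 2108:Wed
Tuesday: 2084 → 1.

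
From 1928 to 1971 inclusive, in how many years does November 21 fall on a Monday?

Track November 21's weekday year by year (advancing +1, or +2 across a Feb 29):
  1928: Wed  1929: Thu (+1)  1930: Fri (+1)  1931: Sat (+1)  1932: Mon (+2) ✓
  1933: Tue (+1)  1934: Wed (+1)  1935: Thu (+1)  1936: Sat (+2)  1937: Sun (+1)
  1938: Mon (+1) ✓  1939: Tue (+1)  1940: Thu (+2)  1941: Fri (+1)  … (16 more years) …
  1958: Fri (+1)  1959: Sat (+1)  1960: Mon (+2) ✓  1961: Tue (+1)  1962: Wed (+1)
  1963: Thu (+1)  1964: Sat (+2)  1965: Sun (+1)  1966: Mon (+1) ✓  1967: Tue (+1)
  1968: Thu (+2)  1969: Fri (+1)  1970: Sat (+1)  1971: Sun (+1)
Monday years: 1932, 1938, 1949, 1955, 1960, 1966 — 6 in total.

6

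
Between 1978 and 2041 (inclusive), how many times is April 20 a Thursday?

9

Track April 20's weekday year by year (advancing +1, or +2 across a Feb 29):
  1978: Thu ✓  1979: Fri (+1)  1980: Sun (+2)  1981: Mon (+1)  1982: Tue (+1)
  1983: Wed (+1)  1984: Fri (+2)  1985: Sat (+1)  1986: Sun (+1)  1987: Mon (+1)
  1988: Wed (+2)  1989: Thu (+1) ✓  1990: Fri (+1)  1991: Sat (+1)  … (36 more years) …
  2028: Thu (+2) ✓  2029: Fri (+1)  2030: Sat (+1)  2031: Sun (+1)  2032: Tue (+2)
  2033: Wed (+1)  2034: Thu (+1) ✓  2035: Fri (+1)  2036: Sun (+2)  2037: Mon (+1)
  2038: Tue (+1)  2039: Wed (+1)  2040: Fri (+2)  2041: Sat (+1)
Thursday years: 1978, 1989, 1995, 2000, 2006, 2017, 2023, 2028, 2034 — 9 in total.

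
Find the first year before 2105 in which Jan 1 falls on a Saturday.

2101

Jan 1 advances by 2 weekdays after a leap year and by 1 after a common year.
2105: Jan 1 is Thursday.
2104: Tuesday (leap)
2103: Monday
2102: Sunday
2101: Saturday
2101 begins on a Saturday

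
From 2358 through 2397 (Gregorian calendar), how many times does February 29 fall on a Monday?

2

Leap years in 2358–2397: 10 of them.
Feb 29 weekday advances by 5 (mod 7) from one leap year to the next four years later (or differs when a century non-leap intervenes).
Leap-day weekdays: 2360:Mon✓ 2364:Sat 2368:Thu 2372:Tue 2376:Sun 2380:Fri 2384:Wed 2388:Mon✓ 2392:Sat 2396:Thu
Monday: 2360, 2388 → 2.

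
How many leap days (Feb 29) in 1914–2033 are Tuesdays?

Leap years in 1914–2033: 30 of them.
Feb 29 weekday advances by 5 (mod 7) from one leap year to the next four years later (or differs when a century non-leap intervenes).
Leap-day weekdays: 1916:Tue✓ 1920:Sun 1924:Fri 1928:Wed 1932:Mon 1936:Sat 1940:Thu 1944:Tue✓ 1948:Sun 1952:Fri 1956:Wed 1960:Mon 1964:Sat …(4 more)… 1984:Wed 1988:Mon 1992:Sat 1996:Thu 2000:Tue✓ 2004:Sun 2008:Fri 2012:Wed 2016:Mon 2020:Sat 2024:Thu 2028:Tue✓ 2032:Sun
Tuesday: 1916, 1944, 1972, 2000, 2028 → 5.

5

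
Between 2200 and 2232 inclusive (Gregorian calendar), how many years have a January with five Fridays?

15

January has 31 days; it has five Fridays when Friday falls among the first (month-length − 28) days — i.e. when January 1 is one of Friday/Thursday/Wednesday.
January 1 by year: 2200:Wed✓ 2201:Thu✓ 2202:Fri✓ 2203:Sat 2204:Sun 2205:Tue 2206:Wed✓ 2207:Thu✓ 2208:Fri✓ 2209:Sun 2210:Mon 2211:Tue 2212:Wed✓ 2213:Fri✓ 2214:Sat …(3 more)… 2218:Thu✓ 2219:Fri✓ 2220:Sat 2221:Mon 2222:Tue 2223:Wed✓ 2224:Thu✓ 2225:Sat 2226:Sun 2227:Mon 2228:Tue 2229:Thu✓ 2230:Fri✓ 2231:Sat 2232:Sun
Years with five Fridays: 2200, 2201, 2202, 2206, 2207, 2208, 2212, 2213, 2217, 2218, 2219, 2223, 2224, 2229, 2230 → 15.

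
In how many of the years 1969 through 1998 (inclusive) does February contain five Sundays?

1

February has 28 days (29 in leap years); it has five Sundays when Sunday falls among the first (month-length − 28) days — i.e. when February 1 is Sunday in a leap year (never in a common year).
February 1 by year: 1969:Sat 1970:Sun 1971:Mon 1972:Tue 1973:Thu 1974:Fri 1975:Sat 1976:Sun✓ 1977:Tue 1978:Wed 1979:Thu 1980:Fri 1981:Sun 1982:Mon 1983:Tue 1984:Wed 1985:Fri 1986:Sat 1987:Sun 1988:Mon 1989:Wed 1990:Thu 1991:Fri 1992:Sat 1993:Mon 1994:Tue 1995:Wed 1996:Thu 1997:Sat 1998:Sun
Years with five Sundays: 1976 → 1.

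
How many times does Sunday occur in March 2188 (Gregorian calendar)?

March 2188 has 31 days and begins on Saturday.
The first Sunday is March 2.
Sundays fall on 2, 9, 16, 23, 30 — that's 5.

5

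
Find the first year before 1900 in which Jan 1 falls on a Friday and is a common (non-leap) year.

1897

Jan 1 advances by 2 weekdays after a leap year and by 1 after a common year.
1900: Jan 1 is Monday.
1899: Sunday
1898: Saturday
1897: Friday
1897 begins on a Friday and is a common year.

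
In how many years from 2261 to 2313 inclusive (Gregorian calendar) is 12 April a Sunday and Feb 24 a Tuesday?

Check each year's weekday for 12 April and Feb 24:
  2261: Fri/Sun  2262: Sat/Mon  2263: Sun/Tue ✓  2264: Tue/Wed  2265: Wed/Fri  2266: Thu/Sat  2267: Fri/Sun  2268: Sun/Mon  2269: Mon/Wed  2270: Tue/Thu  2271: Wed/Fri  2272: Fri/Sat  2273: Sat/Mon  2274: Sun/Tue ✓  …(25 more)…  2300: Thu/Sat  2301: Fri/Sun  2302: Sat/Mon  2303: Sun/Tue ✓  2304: Tue/Wed  2305: Wed/Fri  2306: Thu/Sat  2307: Fri/Sun  2308: Sun/Mon  2309: Mon/Wed  2310: Tue/Thu  2311: Wed/Fri  2312: Fri/Sat  2313: Sat/Mon
Both conditions hold in: 2263, 2274, 2285, 2291, 2303 — 5.

5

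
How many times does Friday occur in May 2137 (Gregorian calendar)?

May 2137 has 31 days and begins on Wednesday.
The first Friday is May 3.
Fridays fall on 3, 10, 17, 24, 31 — that's 5.

5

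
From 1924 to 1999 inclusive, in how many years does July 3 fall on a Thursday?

Track July 3's weekday year by year (advancing +1, or +2 across a Feb 29):
  1924: Thu ✓  1925: Fri (+1)  1926: Sat (+1)  1927: Sun (+1)  1928: Tue (+2)
  1929: Wed (+1)  1930: Thu (+1) ✓  1931: Fri (+1)  1932: Sun (+2)  1933: Mon (+1)
  1934: Tue (+1)  1935: Wed (+1)  1936: Fri (+2)  1937: Sat (+1)  … (48 more years) …
  1986: Thu (+1) ✓  1987: Fri (+1)  1988: Sun (+2)  1989: Mon (+1)  1990: Tue (+1)
  1991: Wed (+1)  1992: Fri (+2)  1993: Sat (+1)  1994: Sun (+1)  1995: Mon (+1)
  1996: Wed (+2)  1997: Thu (+1) ✓  1998: Fri (+1)  1999: Sat (+1)
Thursday years: 1924, 1930, 1941, 1947, 1952, 1958, 1969, 1975, 1980, 1986, 1997 — 11 in total.

11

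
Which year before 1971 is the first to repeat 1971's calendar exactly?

Two years share a calendar iff Jan 1 falls on the same weekday and both are leap or both are common. 1971: Jan 1 is Friday, common year.
1970: Jan 1 Thursday, common
1969: Jan 1 Wednesday, common
1968: Jan 1 Monday, leap
1967: Jan 1 Sunday, common
1966: Jan 1 Saturday, common
1965: Jan 1 Friday, common
1965 matches on both conditions.

1965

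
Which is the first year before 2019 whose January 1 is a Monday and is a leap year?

1996

Jan 1 advances by 2 weekdays after a leap year and by 1 after a common year.
2019: Jan 1 is Tuesday.
2018: Monday
2017: Sunday
2016: Friday (leap)
2015: Thursday
2014: Wednesday
2013: Tuesday
2012: Sunday (leap)
2011: Saturday
2010: Friday
2009: Thursday
2008: Tuesday (leap)
2007: Monday
2006: Sunday
2005: Saturday
2004: Thursday (leap)
2003: Wednesday
2002: Tuesday
2001: Monday
2000: Saturday (leap)
1999: Friday
1998: Thursday
1997: Wednesday
1996: Monday (leap)
1996 begins on a Monday and is a leap year.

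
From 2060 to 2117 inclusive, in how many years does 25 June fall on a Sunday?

7

Track 25 June's weekday year by year (advancing +1, or +2 across a Feb 29):
  2060: Fri  2061: Sat (+1)  2062: Sun (+1) ✓  2063: Mon (+1)  2064: Wed (+2)
  2065: Thu (+1)  2066: Fri (+1)  2067: Sat (+1)  2068: Mon (+2)  2069: Tue (+1)
  2070: Wed (+1)  2071: Thu (+1)  2072: Sat (+2)  2073: Sun (+1) ✓  … (30 more years) …
  2104: Wed (+2)  2105: Thu (+1)  2106: Fri (+1)  2107: Sat (+1)  2108: Mon (+2)
  2109: Tue (+1)  2110: Wed (+1)  2111: Thu (+1)  2112: Sat (+2)  2113: Sun (+1) ✓
  2114: Mon (+1)  2115: Tue (+1)  2116: Thu (+2)  2117: Fri (+1)
Sunday years: 2062, 2073, 2079, 2084, 2090, 2102, 2113 — 7 in total.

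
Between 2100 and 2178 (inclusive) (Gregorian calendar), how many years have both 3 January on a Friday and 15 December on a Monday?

Check each year's weekday for 3 January and 15 December:
  2100: Sun/Wed  2101: Mon/Thu  2102: Tue/Fri  2103: Wed/Sat  2104: Thu/Mon  2105: Sat/Tue  2106: Sun/Wed  2107: Mon/Thu  2108: Tue/Sat  2109: Thu/Sun  2110: Fri/Mon ✓  2111: Sat/Tue  2112: Sun/Thu  2113: Tue/Fri  …(51 more)…  2165: Thu/Sun  2166: Fri/Mon ✓  2167: Sat/Tue  2168: Sun/Thu  2169: Tue/Fri  2170: Wed/Sat  2171: Thu/Sun  2172: Fri/Tue  2173: Sun/Wed  2174: Mon/Thu  2175: Tue/Fri  2176: Wed/Sun  2177: Fri/Mon ✓  2178: Sat/Tue
Both conditions hold in: 2110, 2121, 2127, 2138, 2149, 2155, 2166, 2177 — 8.

8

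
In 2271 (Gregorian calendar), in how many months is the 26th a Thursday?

Check the 26th of each month of 2271: Jan 26: Thu, Feb 26: Sun, Mar 26: Sun, Apr 26: Wed, May 26: Fri, Jun 26: Mon, Jul 26: Wed, Aug 26: Sat, Sep 26: Tue, Oct 26: Thu, Nov 26: Sun, Dec 26: Tue.
Thursday occurs in January, October — 2 months.

2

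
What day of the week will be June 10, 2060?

Thursday

January 1, 2060 is a Thursday.
June 10 is day 162 of the year, i.e. 161 days after Jan 1.
161 mod 7 = 0, so advance 0 weekdays from Thursday: Thursday.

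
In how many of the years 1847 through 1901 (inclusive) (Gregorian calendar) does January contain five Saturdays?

23

January has 31 days; it has five Saturdays when Saturday falls among the first (month-length − 28) days — i.e. when January 1 is one of Saturday/Friday/Thursday.
January 1 by year: 1847:Fri✓ 1848:Sat✓ 1849:Mon 1850:Tue 1851:Wed 1852:Thu✓ 1853:Sat✓ 1854:Sun 1855:Mon 1856:Tue 1857:Thu✓ 1858:Fri✓ 1859:Sat✓ 1860:Sun 1861:Tue …(25 more)… 1887:Sat✓ 1888:Sun 1889:Tue 1890:Wed 1891:Thu✓ 1892:Fri✓ 1893:Sun 1894:Mon 1895:Tue 1896:Wed 1897:Fri✓ 1898:Sat✓ 1899:Sun 1900:Mon 1901:Tue
Years with five Saturdays: 1847, 1848, 1852, 1853, 1857, 1858, 1859, 1863, 1864, 1869, 1870, 1874, 1875, 1876, 1880, 1881, 1885, 1886, 1887, 1891, 1892, 1897, 1898 → 23.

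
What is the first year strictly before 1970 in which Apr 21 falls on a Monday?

1969

From one year to the next, a fixed date's weekday advances by 1, or by 2 when a Feb 29 lies between the two dates.
1970: April 21 is Tuesday.
1969: Monday (−1)
Apr 21 falls on a Monday in 1969.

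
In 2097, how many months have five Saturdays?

4

A month of length L has five Saturdays iff its first Saturday is on day ≤ L−28 (so day 1–3 in a 31-day month, 1–2 in a 30-day month, day 1 in a leap February).
Checking each month of 2097: Jan starts Tue (31d); Feb starts Fri (28d); Mar starts Fri (31d) ✓; Apr starts Mon (30d); May starts Wed (31d); Jun starts Sat (30d) ✓; Jul starts Mon (31d); Aug starts Thu (31d) ✓; Sep starts Sun (30d); Oct starts Tue (31d); Nov starts Fri (30d) ✓; Dec starts Sun (31d).
Five-Saturday months: March, June, August, November → 4.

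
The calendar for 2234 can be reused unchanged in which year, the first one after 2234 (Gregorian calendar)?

Two years share a calendar iff Jan 1 falls on the same weekday and both are leap or both are common. 2234: Jan 1 is Wednesday, common year.
2235: Jan 1 Thursday, common
2236: Jan 1 Friday, leap
2237: Jan 1 Sunday, common
2238: Jan 1 Monday, common
2239: Jan 1 Tuesday, common
2240: Jan 1 Wednesday, leap
2241: Jan 1 Friday, common
2242: Jan 1 Saturday, common
2243: Jan 1 Sunday, common
2244: Jan 1 Monday, leap
2245: Jan 1 Wednesday, common
2245 matches on both conditions.

2245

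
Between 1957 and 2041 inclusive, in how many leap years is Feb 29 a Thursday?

Leap years in 1957–2041: 21 of them.
Feb 29 weekday advances by 5 (mod 7) from one leap year to the next four years later (or differs when a century non-leap intervenes).
Leap-day weekdays: 1960:Mon 1964:Sat 1968:Thu✓ 1972:Tue 1976:Sun 1980:Fri 1984:Wed 1988:Mon 1992:Sat 1996:Thu✓ 2000:Tue 2004:Sun 2008:Fri 2012:Wed 2016:Mon 2020:Sat 2024:Thu✓ 2028:Tue 2032:Sun 2036:Fri 2040:Wed
Thursday: 1968, 1996, 2024 → 3.

3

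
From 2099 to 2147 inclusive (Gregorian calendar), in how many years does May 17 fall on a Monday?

Track May 17's weekday year by year (advancing +1, or +2 across a Feb 29):
  2099: Sun  2100: Mon (+1) ✓  2101: Tue (+1)  2102: Wed (+1)  2103: Thu (+1)
  2104: Sat (+2)  2105: Sun (+1)  2106: Mon (+1) ✓  2107: Tue (+1)  2108: Thu (+2)
  2109: Fri (+1)  2110: Sat (+1)  2111: Sun (+1)  2112: Tue (+2)  … (21 more years) …
  2134: Mon (+1) ✓  2135: Tue (+1)  2136: Thu (+2)  2137: Fri (+1)  2138: Sat (+1)
  2139: Sun (+1)  2140: Tue (+2)  2141: Wed (+1)  2142: Thu (+1)  2143: Fri (+1)
  2144: Sun (+2)  2145: Mon (+1) ✓  2146: Tue (+1)  2147: Wed (+1)
Monday years: 2100, 2106, 2117, 2123, 2128, 2134, 2145 — 7 in total.

7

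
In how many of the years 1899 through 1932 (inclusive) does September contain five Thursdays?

9

September has 30 days; it has five Thursdays when Thursday falls among the first (month-length − 28) days — i.e. when September 1 is one of Thursday/Wednesday.
September 1 by year: 1899:Fri 1900:Sat 1901:Sun 1902:Mon 1903:Tue 1904:Thu✓ 1905:Fri 1906:Sat 1907:Sun 1908:Tue 1909:Wed✓ 1910:Thu✓ 1911:Fri 1912:Sun 1913:Mon …(4 more)… 1918:Sun 1919:Mon 1920:Wed✓ 1921:Thu✓ 1922:Fri 1923:Sat 1924:Mon 1925:Tue 1926:Wed✓ 1927:Thu✓ 1928:Sat 1929:Sun 1930:Mon 1931:Tue 1932:Thu✓
Years with five Thursdays: 1904, 1909, 1910, 1915, 1920, 1921, 1926, 1927, 1932 → 9.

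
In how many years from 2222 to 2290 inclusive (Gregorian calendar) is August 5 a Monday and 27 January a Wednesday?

Check each year's weekday for August 5 and 27 January:
  2222: Mon/Sun  2223: Tue/Mon  2224: Thu/Tue  2225: Fri/Thu  2226: Sat/Fri  2227: Sun/Sat  2228: Tue/Sun  2229: Wed/Tue  2230: Thu/Wed  2231: Fri/Thu  2232: Sun/Fri  2233: Mon/Sun  2234: Tue/Mon  2235: Wed/Tue  …(41 more)…  2277: Sun/Sat  2278: Mon/Sun  2279: Tue/Mon  2280: Thu/Tue  2281: Fri/Thu  2282: Sat/Fri  2283: Sun/Sat  2284: Tue/Sun  2285: Wed/Tue  2286: Thu/Wed  2287: Fri/Thu  2288: Sun/Fri  2289: Mon/Sun  2290: Tue/Mon
Both conditions hold in: no year — 0.

0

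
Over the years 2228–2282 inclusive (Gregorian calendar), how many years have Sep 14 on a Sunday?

Track Sep 14's weekday year by year (advancing +1, or +2 across a Feb 29):
  2228: Sun ✓  2229: Mon (+1)  2230: Tue (+1)  2231: Wed (+1)  2232: Fri (+2)
  2233: Sat (+1)  2234: Sun (+1) ✓  2235: Mon (+1)  2236: Wed (+2)  2237: Thu (+1)
  2238: Fri (+1)  2239: Sat (+1)  2240: Mon (+2)  2241: Tue (+1)  … (27 more years) …
  2269: Tue (+1)  2270: Wed (+1)  2271: Thu (+1)  2272: Sat (+2)  2273: Sun (+1) ✓
  2274: Mon (+1)  2275: Tue (+1)  2276: Thu (+2)  2277: Fri (+1)  2278: Sat (+1)
  2279: Sun (+1) ✓  2280: Tue (+2)  2281: Wed (+1)  2282: Thu (+1)
Sunday years: 2228, 2234, 2245, 2251, 2256, 2262, 2273, 2279 — 8 in total.

8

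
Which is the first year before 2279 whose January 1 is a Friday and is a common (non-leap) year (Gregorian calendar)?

2275

Jan 1 advances by 2 weekdays after a leap year and by 1 after a common year.
2279: Jan 1 is Wednesday.
2278: Tuesday
2277: Monday
2276: Saturday (leap)
2275: Friday
2275 begins on a Friday and is a common year.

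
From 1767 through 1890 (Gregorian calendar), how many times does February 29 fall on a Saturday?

4

Leap years in 1767–1890: 30 of them.
Feb 29 weekday advances by 5 (mod 7) from one leap year to the next four years later (or differs when a century non-leap intervenes).
Leap-day weekdays: 1768:Mon 1772:Sat✓ 1776:Thu 1780:Tue 1784:Sun 1788:Fri 1792:Wed 1796:Mon 1804:Wed 1808:Mon 1812:Sat✓ 1816:Thu 1820:Tue …(4 more)… 1840:Sat✓ 1844:Thu 1848:Tue 1852:Sun 1856:Fri 1860:Wed 1864:Mon 1868:Sat✓ 1872:Thu 1876:Tue 1880:Sun 1884:Fri 1888:Wed
Saturday: 1772, 1812, 1840, 1868 → 4.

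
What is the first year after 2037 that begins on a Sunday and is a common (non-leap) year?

2045

Jan 1 advances by 2 weekdays after a leap year and by 1 after a common year.
2037: Jan 1 is Thursday.
2038: Friday
2039: Saturday
2040: Sunday (leap)
2041: Tuesday
2042: Wednesday
2043: Thursday
2044: Friday (leap)
2045: Sunday
2045 begins on a Sunday and is a common year.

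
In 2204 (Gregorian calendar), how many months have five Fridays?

A month of length L has five Fridays iff its first Friday is on day ≤ L−28 (so day 1–3 in a 31-day month, 1–2 in a 30-day month, day 1 in a leap February).
Checking each month of 2204: Jan starts Sun (31d); Feb starts Wed (29d); Mar starts Thu (31d) ✓; Apr starts Sun (30d); May starts Tue (31d); Jun starts Fri (30d) ✓; Jul starts Sun (31d); Aug starts Wed (31d) ✓; Sep starts Sat (30d); Oct starts Mon (31d); Nov starts Thu (30d) ✓; Dec starts Sat (31d).
Five-Friday months: March, June, August, November → 4.

4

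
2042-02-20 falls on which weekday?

January 1, 2042 is a Wednesday.
February 20 is day 51 of the year, i.e. 50 days after Jan 1.
50 mod 7 = 1, so advance 1 weekday from Wednesday: Thursday.

Thursday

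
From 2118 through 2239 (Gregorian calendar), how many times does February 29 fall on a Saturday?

3

Leap years in 2118–2239: 29 of them.
Feb 29 weekday advances by 5 (mod 7) from one leap year to the next four years later (or differs when a century non-leap intervenes).
Leap-day weekdays: 2120:Thu 2124:Tue 2128:Sun 2132:Fri 2136:Wed 2140:Mon 2144:Sat✓ 2148:Thu 2152:Tue 2156:Sun 2160:Fri 2164:Wed 2168:Mon …(3 more)… 2184:Sun 2188:Fri 2192:Wed 2196:Mon 2204:Wed 2208:Mon 2212:Sat✓ 2216:Thu 2220:Tue 2224:Sun 2228:Fri 2232:Wed 2236:Mon
Saturday: 2144, 2172, 2212 → 3.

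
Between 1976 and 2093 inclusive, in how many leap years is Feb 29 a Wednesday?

Leap years in 1976–2093: 30 of them.
Feb 29 weekday advances by 5 (mod 7) from one leap year to the next four years later (or differs when a century non-leap intervenes).
Leap-day weekdays: 1976:Sun 1980:Fri 1984:Wed✓ 1988:Mon 1992:Sat 1996:Thu 2000:Tue 2004:Sun 2008:Fri 2012:Wed✓ 2016:Mon 2020:Sat 2024:Thu …(4 more)… 2044:Mon 2048:Sat 2052:Thu 2056:Tue 2060:Sun 2064:Fri 2068:Wed✓ 2072:Mon 2076:Sat 2080:Thu 2084:Tue 2088:Sun 2092:Fri
Wednesday: 1984, 2012, 2040, 2068 → 4.

4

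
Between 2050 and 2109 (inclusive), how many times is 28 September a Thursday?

Track 28 September's weekday year by year (advancing +1, or +2 across a Feb 29):
  2050: Wed  2051: Thu (+1) ✓  2052: Sat (+2)  2053: Sun (+1)  2054: Mon (+1)
  2055: Tue (+1)  2056: Thu (+2) ✓  2057: Fri (+1)  2058: Sat (+1)  2059: Sun (+1)
  2060: Tue (+2)  2061: Wed (+1)  2062: Thu (+1) ✓  2063: Fri (+1)  … (32 more years) …
  2096: Fri (+2)  2097: Sat (+1)  2098: Sun (+1)  2099: Mon (+1)  2100: Tue (+1)
  2101: Wed (+1)  2102: Thu (+1) ✓  2103: Fri (+1)  2104: Sun (+2)  2105: Mon (+1)
  2106: Tue (+1)  2107: Wed (+1)  2108: Fri (+2)  2109: Sat (+1)
Thursday years: 2051, 2056, 2062, 2073, 2079, 2084, 2090, 2102 — 8 in total.

8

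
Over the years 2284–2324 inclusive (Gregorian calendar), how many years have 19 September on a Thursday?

6

Track 19 September's weekday year by year (advancing +1, or +2 across a Feb 29):
  2284: Fri  2285: Sat (+1)  2286: Sun (+1)  2287: Mon (+1)  2288: Wed (+2)
  2289: Thu (+1) ✓  2290: Fri (+1)  2291: Sat (+1)  2292: Mon (+2)  2293: Tue (+1)
  2294: Wed (+1)  2295: Thu (+1) ✓  2296: Sat (+2)  2297: Sun (+1)  … (13 more years) …
  2311: Tue (+1)  2312: Thu (+2) ✓  2313: Fri (+1)  2314: Sat (+1)  2315: Sun (+1)
  2316: Tue (+2)  2317: Wed (+1)  2318: Thu (+1) ✓  2319: Fri (+1)  2320: Sun (+2)
  2321: Mon (+1)  2322: Tue (+1)  2323: Wed (+1)  2324: Fri (+2)
Thursday years: 2289, 2295, 2301, 2307, 2312, 2318 — 6 in total.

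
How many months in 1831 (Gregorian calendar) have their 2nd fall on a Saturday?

Check the 2nd of each month of 1831: Jan 2: Sun, Feb 2: Wed, Mar 2: Wed, Apr 2: Sat, May 2: Mon, Jun 2: Thu, Jul 2: Sat, Aug 2: Tue, Sep 2: Fri, Oct 2: Sun, Nov 2: Wed, Dec 2: Fri.
Saturday occurs in April, July — 2 months.

2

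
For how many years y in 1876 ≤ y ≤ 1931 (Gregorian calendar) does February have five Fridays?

February has 28 days (29 in leap years); it has five Fridays when Friday falls among the first (month-length − 28) days — i.e. when February 1 is Friday in a leap year (never in a common year).
February 1 by year: 1876:Tue 1877:Thu 1878:Fri 1879:Sat 1880:Sun 1881:Tue 1882:Wed 1883:Thu 1884:Fri✓ 1885:Sun 1886:Mon 1887:Tue 1888:Wed 1889:Fri 1890:Sat …(26 more)… 1917:Thu 1918:Fri 1919:Sat 1920:Sun 1921:Tue 1922:Wed 1923:Thu 1924:Fri✓ 1925:Sun 1926:Mon 1927:Tue 1928:Wed 1929:Fri 1930:Sat 1931:Sun
Years with five Fridays: 1884, 1924 → 2.

2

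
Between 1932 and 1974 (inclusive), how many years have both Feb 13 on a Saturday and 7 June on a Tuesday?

2

Check each year's weekday for Feb 13 and 7 June:
  1932: Sat/Tue ✓  1933: Mon/Wed  1934: Tue/Thu  1935: Wed/Fri  1936: Thu/Sun  1937: Sat/Mon  1938: Sun/Tue  1939: Mon/Wed  1940: Tue/Fri  1941: Thu/Sat  1942: Fri/Sun  1943: Sat/Mon  1944: Sun/Wed  1945: Tue/Thu  …(15 more)…  1961: Mon/Wed  1962: Tue/Thu  1963: Wed/Fri  1964: Thu/Sun  1965: Sat/Mon  1966: Sun/Tue  1967: Mon/Wed  1968: Tue/Fri  1969: Thu/Sat  1970: Fri/Sun  1971: Sat/Mon  1972: Sun/Wed  1973: Tue/Thu  1974: Wed/Fri
Both conditions hold in: 1932, 1960 — 2.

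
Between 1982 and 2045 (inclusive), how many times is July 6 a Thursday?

Track July 6's weekday year by year (advancing +1, or +2 across a Feb 29):
  1982: Tue  1983: Wed (+1)  1984: Fri (+2)  1985: Sat (+1)  1986: Sun (+1)
  1987: Mon (+1)  1988: Wed (+2)  1989: Thu (+1) ✓  1990: Fri (+1)  1991: Sat (+1)
  1992: Mon (+2)  1993: Tue (+1)  1994: Wed (+1)  1995: Thu (+1) ✓  … (36 more years) …
  2032: Tue (+2)  2033: Wed (+1)  2034: Thu (+1) ✓  2035: Fri (+1)  2036: Sun (+2)
  2037: Mon (+1)  2038: Tue (+1)  2039: Wed (+1)  2040: Fri (+2)  2041: Sat (+1)
  2042: Sun (+1)  2043: Mon (+1)  2044: Wed (+2)  2045: Thu (+1) ✓
Thursday years: 1989, 1995, 2000, 2006, 2017, 2023, 2028, 2034, 2045 — 9 in total.

9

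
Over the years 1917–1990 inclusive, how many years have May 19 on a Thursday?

Track May 19's weekday year by year (advancing +1, or +2 across a Feb 29):
  1917: Sat  1918: Sun (+1)  1919: Mon (+1)  1920: Wed (+2)  1921: Thu (+1) ✓
  1922: Fri (+1)  1923: Sat (+1)  1924: Mon (+2)  1925: Tue (+1)  1926: Wed (+1)
  1927: Thu (+1) ✓  1928: Sat (+2)  1929: Sun (+1)  1930: Mon (+1)  … (46 more years) …
  1977: Thu (+1) ✓  1978: Fri (+1)  1979: Sat (+1)  1980: Mon (+2)  1981: Tue (+1)
  1982: Wed (+1)  1983: Thu (+1) ✓  1984: Sat (+2)  1985: Sun (+1)  1986: Mon (+1)
  1987: Tue (+1)  1988: Thu (+2) ✓  1989: Fri (+1)  1990: Sat (+1)
Thursday years: 1921, 1927, 1932, 1938, 1949, 1955, 1960, 1966, 1977, 1983, 1988 — 11 in total.

11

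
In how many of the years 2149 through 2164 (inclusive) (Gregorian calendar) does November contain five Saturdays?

November has 30 days; it has five Saturdays when Saturday falls among the first (month-length − 28) days — i.e. when November 1 is one of Saturday/Friday.
November 1 by year: 2149:Sat✓ 2150:Sun 2151:Mon 2152:Wed 2153:Thu 2154:Fri✓ 2155:Sat✓ 2156:Mon 2157:Tue 2158:Wed 2159:Thu 2160:Sat✓ 2161:Sun 2162:Mon 2163:Tue 2164:Thu
Years with five Saturdays: 2149, 2154, 2155, 2160 → 4.

4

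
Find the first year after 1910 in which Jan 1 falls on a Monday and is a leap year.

Jan 1 advances by 2 weekdays after a leap year and by 1 after a common year.
1910: Jan 1 is Saturday.
1911: Sunday
1912: Monday (leap)
1912 begins on a Monday and is a leap year.

1912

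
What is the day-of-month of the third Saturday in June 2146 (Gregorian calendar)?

June 1, 2146 is a Wednesday, so the first Saturday is the 4th.
The third Saturday is 4 + 14 = 18.

18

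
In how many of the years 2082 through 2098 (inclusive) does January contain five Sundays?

7

January has 31 days; it has five Sundays when Sunday falls among the first (month-length − 28) days — i.e. when January 1 is one of Sunday/Saturday/Friday.
January 1 by year: 2082:Thu 2083:Fri✓ 2084:Sat✓ 2085:Mon 2086:Tue 2087:Wed 2088:Thu 2089:Sat✓ 2090:Sun✓ 2091:Mon 2092:Tue 2093:Thu 2094:Fri✓ 2095:Sat✓ 2096:Sun✓ 2097:Tue 2098:Wed
Years with five Sundays: 2083, 2084, 2089, 2090, 2094, 2095, 2096 → 7.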